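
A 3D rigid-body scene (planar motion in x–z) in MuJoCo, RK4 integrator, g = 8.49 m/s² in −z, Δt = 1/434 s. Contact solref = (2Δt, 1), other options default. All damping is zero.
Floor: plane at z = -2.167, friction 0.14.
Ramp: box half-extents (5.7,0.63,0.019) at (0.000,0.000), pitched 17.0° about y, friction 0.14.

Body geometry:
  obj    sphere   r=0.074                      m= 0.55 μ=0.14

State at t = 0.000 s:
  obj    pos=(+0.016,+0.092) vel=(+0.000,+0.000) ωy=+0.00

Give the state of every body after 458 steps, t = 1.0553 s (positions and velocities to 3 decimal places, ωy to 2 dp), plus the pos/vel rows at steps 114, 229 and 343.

State at t = 1.0553 s:
  obj    pos=(+0.960,-0.196) vel=(+1.789,-0.547) ωy=+25.28

Key-timestep trajectory:
   step    t(s)  obj.x    obj.z    obj.vx   obj.vz 
    114  0.2627   +0.075  +0.074  +0.445  -0.136
    229  0.5276   +0.252  +0.020  +0.895  -0.274
    343  0.7903   +0.546  -0.070  +1.340  -0.410


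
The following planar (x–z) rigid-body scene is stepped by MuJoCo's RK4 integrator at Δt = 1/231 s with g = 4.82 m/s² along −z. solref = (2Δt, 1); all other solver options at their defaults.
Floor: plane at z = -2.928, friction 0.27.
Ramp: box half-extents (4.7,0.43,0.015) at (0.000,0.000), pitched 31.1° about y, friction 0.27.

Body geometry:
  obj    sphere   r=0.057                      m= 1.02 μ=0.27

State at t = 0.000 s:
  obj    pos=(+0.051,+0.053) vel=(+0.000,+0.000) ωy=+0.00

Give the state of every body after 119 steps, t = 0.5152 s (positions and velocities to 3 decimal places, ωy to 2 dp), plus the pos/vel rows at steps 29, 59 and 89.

State at t = 0.5152 s:
  obj    pos=(+0.253,-0.069) vel=(+0.785,-0.473) ωy=+16.07

Key-timestep trajectory:
   step    t(s)  obj.x    obj.z    obj.vx   obj.vz 
     29  0.1255   +0.063  +0.046  +0.191  -0.115
     59  0.2554   +0.101  +0.023  +0.389  -0.235
     89  0.3853   +0.164  -0.015  +0.587  -0.354


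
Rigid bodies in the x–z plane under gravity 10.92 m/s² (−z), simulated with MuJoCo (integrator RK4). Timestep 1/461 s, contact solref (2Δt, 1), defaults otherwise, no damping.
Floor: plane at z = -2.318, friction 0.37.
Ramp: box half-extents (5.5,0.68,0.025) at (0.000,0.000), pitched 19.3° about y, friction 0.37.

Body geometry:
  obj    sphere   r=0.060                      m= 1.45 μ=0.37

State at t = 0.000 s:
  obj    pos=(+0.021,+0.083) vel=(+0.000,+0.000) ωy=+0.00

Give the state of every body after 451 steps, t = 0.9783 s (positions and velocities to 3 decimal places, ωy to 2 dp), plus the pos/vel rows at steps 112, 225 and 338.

State at t = 0.9783 s:
  obj    pos=(+1.185,-0.325) vel=(+2.380,-0.834) ωy=+42.03

Key-timestep trajectory:
   step    t(s)  obj.x    obj.z    obj.vx   obj.vz 
    112  0.2430   +0.093  +0.058  +0.591  -0.207
    225  0.4881   +0.311  -0.019  +1.188  -0.416
    338  0.7332   +0.675  -0.146  +1.784  -0.625


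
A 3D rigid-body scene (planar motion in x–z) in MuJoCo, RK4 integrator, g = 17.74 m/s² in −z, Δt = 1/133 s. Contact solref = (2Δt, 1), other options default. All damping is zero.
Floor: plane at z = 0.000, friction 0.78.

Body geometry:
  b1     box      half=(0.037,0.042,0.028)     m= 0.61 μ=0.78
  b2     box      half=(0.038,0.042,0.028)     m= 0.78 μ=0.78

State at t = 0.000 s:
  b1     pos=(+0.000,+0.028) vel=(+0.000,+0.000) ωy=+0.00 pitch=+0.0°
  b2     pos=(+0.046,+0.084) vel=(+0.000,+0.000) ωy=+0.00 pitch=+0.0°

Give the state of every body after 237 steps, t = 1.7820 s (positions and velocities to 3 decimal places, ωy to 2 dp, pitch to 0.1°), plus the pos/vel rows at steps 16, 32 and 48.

State at t = 1.7820 s:
  b1     pos=(+0.000,+0.028) vel=(+0.000,+0.000) ωy=+0.00 pitch=+0.0°
  b2     pos=(+0.082,+0.038) vel=(+0.000,+0.000) ωy=+0.00 pitch=+90.0°

Key-timestep trajectory:
   step    t(s)  b1.x    b1.z    b1.vx   b1.vz   b2.x    b2.z    b2.vx   b2.vz 
     16  0.1203   +0.000  +0.028  -0.001  +0.001   +0.067  +0.063  +0.297  -0.667
     32  0.2406   +0.000  +0.028  +0.000  +0.000   +0.095  +0.044  -0.019  +0.005
     48  0.3609   +0.000  +0.028  +0.000  +0.000   +0.080  +0.039  +0.108  -0.027


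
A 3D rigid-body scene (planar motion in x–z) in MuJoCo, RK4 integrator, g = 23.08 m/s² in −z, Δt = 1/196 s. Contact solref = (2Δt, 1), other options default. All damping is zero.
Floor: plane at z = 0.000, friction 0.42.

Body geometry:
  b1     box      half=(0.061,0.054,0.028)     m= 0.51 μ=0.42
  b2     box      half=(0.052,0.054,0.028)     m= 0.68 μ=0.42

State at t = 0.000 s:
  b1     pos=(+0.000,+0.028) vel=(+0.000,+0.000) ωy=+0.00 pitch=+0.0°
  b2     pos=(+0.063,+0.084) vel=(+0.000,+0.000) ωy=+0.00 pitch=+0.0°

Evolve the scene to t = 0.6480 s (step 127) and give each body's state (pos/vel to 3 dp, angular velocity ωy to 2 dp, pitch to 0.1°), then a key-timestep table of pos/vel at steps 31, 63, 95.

State at t = 0.6480 s:
  b1     pos=(+0.000,+0.028) vel=(+0.000,+0.000) ωy=+0.00 pitch=+0.0°
  b2     pos=(+0.198,+0.028) vel=(-0.002,+0.006) ωy=-0.07 pitch=-179.9°

Key-timestep trajectory:
   step    t(s)  b1.x    b1.z    b1.vx   b1.vz   b2.x    b2.z    b2.vx   b2.vz 
     31  0.1582   +0.000  +0.028  -0.001  +0.000   +0.078  +0.078  +0.269  -0.176
     63  0.3214   +0.000  +0.028  +0.000  +0.000   +0.136  +0.059  +0.136  +0.019
     95  0.4847   +0.000  +0.028  +0.000  +0.000   +0.154  +0.058  +0.215  -0.068


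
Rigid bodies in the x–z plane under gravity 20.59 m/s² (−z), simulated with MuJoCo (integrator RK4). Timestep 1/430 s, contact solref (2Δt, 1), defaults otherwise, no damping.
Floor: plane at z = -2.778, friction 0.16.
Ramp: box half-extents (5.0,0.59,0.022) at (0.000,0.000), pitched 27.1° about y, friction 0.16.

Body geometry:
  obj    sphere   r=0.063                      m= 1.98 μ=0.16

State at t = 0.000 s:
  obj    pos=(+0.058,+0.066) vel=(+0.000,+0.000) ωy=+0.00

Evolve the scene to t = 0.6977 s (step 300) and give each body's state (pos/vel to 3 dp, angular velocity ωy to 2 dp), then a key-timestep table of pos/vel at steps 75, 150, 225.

State at t = 0.6977 s:
  obj    pos=(+1.510,-0.677) vel=(+4.161,-2.129) ωy=+74.18

Key-timestep trajectory:
   step    t(s)  obj.x    obj.z    obj.vx   obj.vz 
     75  0.1744   +0.149  +0.019  +1.041  -0.532
    150  0.3488   +0.421  -0.120  +2.081  -1.065
    225  0.5233   +0.875  -0.352  +3.121  -1.597


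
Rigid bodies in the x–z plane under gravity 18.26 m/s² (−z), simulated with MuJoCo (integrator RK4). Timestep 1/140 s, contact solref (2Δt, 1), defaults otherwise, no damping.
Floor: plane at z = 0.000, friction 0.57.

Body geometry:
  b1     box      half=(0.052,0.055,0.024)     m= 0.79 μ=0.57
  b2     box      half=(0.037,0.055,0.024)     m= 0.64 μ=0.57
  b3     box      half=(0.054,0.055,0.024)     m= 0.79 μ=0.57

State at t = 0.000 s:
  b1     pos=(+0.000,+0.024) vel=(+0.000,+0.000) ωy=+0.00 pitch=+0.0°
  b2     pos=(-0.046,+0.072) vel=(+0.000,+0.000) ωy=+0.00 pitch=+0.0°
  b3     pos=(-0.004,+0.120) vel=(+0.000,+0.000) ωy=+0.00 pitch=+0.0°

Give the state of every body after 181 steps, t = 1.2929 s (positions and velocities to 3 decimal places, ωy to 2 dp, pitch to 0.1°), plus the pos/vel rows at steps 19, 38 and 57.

State at t = 1.2929 s:
  b1     pos=(+0.000,+0.024) vel=(+0.000,+0.000) ωy=+0.00 pitch=+0.0°
  b2     pos=(-0.046,+0.072) vel=(+0.000,+0.000) ωy=+0.00 pitch=-0.1°
  b3     pos=(+0.125,+0.024) vel=(+0.000,+0.000) ωy=+0.00 pitch=+180.0°

Key-timestep trajectory:
   step    t(s)  b1.x    b1.z    b1.vx   b1.vz   b2.x    b2.z    b2.vx   b2.vz   b3.x    b3.z    b3.vx   b3.vz 
     19  0.1357   +0.000  +0.024  +0.000  +0.000   -0.046  +0.072  -0.001  +0.000   +0.010  +0.111  +0.229  -0.256
     38  0.2714   +0.000  +0.024  -0.001  +0.000   -0.046  +0.072  +0.000  +0.000   +0.050  +0.102  +0.421  -0.145
     57  0.4071   +0.000  +0.024  +0.000  +0.000   -0.046  +0.072  +0.000  +0.000   +0.120  +0.032  +0.561  -1.521


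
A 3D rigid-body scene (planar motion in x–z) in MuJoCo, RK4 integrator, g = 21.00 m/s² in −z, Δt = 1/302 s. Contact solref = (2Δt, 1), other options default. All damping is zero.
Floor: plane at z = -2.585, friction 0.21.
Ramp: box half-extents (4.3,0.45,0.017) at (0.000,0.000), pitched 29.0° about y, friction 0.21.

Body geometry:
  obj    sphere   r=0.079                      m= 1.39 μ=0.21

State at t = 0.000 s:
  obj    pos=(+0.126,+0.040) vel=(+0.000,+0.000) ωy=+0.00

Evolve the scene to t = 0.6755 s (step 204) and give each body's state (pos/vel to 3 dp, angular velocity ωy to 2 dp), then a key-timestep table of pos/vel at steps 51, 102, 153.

State at t = 0.6755 s:
  obj    pos=(+1.577,-0.765) vel=(+4.297,-2.382) ωy=+62.16

Key-timestep trajectory:
   step    t(s)  obj.x    obj.z    obj.vx   obj.vz 
     51  0.1689   +0.217  -0.010  +1.075  -0.596
    102  0.3377   +0.489  -0.161  +2.149  -1.191
    153  0.5066   +0.942  -0.413  +3.223  -1.786


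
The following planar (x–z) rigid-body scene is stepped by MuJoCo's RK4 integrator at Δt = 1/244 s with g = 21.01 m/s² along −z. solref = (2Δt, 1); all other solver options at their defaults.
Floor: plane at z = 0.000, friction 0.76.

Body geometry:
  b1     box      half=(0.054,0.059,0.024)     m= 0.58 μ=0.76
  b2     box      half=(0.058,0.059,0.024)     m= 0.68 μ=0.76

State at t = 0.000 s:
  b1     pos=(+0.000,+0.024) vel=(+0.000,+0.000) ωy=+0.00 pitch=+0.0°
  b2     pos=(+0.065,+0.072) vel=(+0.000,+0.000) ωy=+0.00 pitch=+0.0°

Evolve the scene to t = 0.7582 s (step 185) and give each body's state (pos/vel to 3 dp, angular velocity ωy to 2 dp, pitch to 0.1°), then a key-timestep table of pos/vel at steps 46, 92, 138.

State at t = 0.7582 s:
  b1     pos=(-0.001,+0.024) vel=(-0.001,+0.000) ωy=+0.00 pitch=+0.0°
  b2     pos=(+0.078,+0.057) vel=(+0.000,-0.001) ωy=-0.02 pitch=+43.9°

Key-timestep trajectory:
   step    t(s)  b1.x    b1.z    b1.vx   b1.vz   b2.x    b2.z    b2.vx   b2.vz 
     46  0.1885   +0.000  +0.024  +0.000  +0.000   +0.082  +0.059  -0.155  -0.055
     92  0.3770   +0.000  +0.024  -0.001  +0.000   +0.078  +0.058  +0.000  -0.001
    138  0.5656   +0.000  +0.024  -0.001  +0.000   +0.078  +0.058  +0.000  -0.001


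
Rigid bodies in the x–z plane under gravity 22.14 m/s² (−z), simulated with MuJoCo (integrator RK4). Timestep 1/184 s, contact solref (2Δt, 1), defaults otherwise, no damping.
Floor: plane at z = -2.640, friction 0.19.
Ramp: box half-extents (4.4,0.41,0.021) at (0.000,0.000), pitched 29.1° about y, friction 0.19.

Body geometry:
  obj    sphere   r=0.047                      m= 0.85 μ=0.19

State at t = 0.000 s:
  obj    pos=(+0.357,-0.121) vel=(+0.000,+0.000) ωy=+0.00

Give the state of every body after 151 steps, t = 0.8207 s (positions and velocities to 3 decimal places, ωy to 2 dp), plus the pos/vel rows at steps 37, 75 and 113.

State at t = 0.8207 s:
  obj    pos=(+2.621,-1.381) vel=(+5.516,-3.070) ωy=+134.24

Key-timestep trajectory:
   step    t(s)  obj.x    obj.z    obj.vx   obj.vz 
     37  0.2011   +0.493  -0.197  +1.352  -0.753
     75  0.4076   +0.916  -0.432  +2.740  -1.525
    113  0.6141   +1.625  -0.827  +4.128  -2.298


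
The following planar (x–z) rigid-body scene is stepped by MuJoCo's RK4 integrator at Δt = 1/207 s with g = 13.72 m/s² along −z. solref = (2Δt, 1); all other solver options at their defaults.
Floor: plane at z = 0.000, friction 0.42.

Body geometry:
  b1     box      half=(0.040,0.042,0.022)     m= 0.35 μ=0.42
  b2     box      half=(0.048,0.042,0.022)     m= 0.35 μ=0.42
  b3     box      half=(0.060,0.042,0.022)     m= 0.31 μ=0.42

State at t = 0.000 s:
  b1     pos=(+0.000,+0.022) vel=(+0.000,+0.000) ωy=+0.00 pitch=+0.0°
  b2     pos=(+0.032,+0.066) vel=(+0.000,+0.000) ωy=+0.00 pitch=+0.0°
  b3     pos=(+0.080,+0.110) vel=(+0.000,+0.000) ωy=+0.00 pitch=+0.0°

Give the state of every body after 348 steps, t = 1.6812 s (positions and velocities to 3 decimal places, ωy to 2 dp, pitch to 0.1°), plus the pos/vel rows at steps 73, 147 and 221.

State at t = 1.6812 s:
  b1     pos=(+0.000,+0.022) vel=(+0.000,+0.000) ωy=+0.00 pitch=+0.0°
  b2     pos=(+0.083,+0.048) vel=(+0.000,+0.000) ωy=+0.00 pitch=+90.0°
  b3     pos=(+0.166,+0.060) vel=(+0.000,+0.000) ωy=+0.00 pitch=+90.0°

Key-timestep trajectory:
   step    t(s)  b1.x    b1.z    b1.vx   b1.vz   b2.x    b2.z    b2.vx   b2.vz   b3.x    b3.z    b3.vx   b3.vz 
     73  0.3527   +0.000  +0.022  +0.000  +0.000   +0.087  +0.050  +0.046  +0.026   +0.149  +0.064  +0.197  -0.011
    147  0.7101   +0.000  +0.022  +0.000  +0.000   +0.083  +0.048  +0.000  +0.000   +0.182  +0.064  -0.060  -0.005
    221  1.0676   +0.000  +0.022  +0.000  +0.000   +0.083  +0.048  +0.000  +0.000   +0.171  +0.062  -0.052  -0.014


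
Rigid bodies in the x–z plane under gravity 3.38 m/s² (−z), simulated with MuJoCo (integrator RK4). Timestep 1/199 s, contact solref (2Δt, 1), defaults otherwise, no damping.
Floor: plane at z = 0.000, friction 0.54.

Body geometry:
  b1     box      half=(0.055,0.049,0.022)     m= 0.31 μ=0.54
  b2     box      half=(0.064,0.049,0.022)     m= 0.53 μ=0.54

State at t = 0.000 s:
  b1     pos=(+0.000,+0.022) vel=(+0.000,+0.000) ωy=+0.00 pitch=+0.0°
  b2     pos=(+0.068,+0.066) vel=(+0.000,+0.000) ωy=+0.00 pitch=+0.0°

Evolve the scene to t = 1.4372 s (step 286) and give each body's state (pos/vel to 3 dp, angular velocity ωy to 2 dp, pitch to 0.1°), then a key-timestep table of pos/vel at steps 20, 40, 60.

State at t = 1.4372 s:
  b1     pos=(+0.000,+0.022) vel=(+0.000,+0.000) ωy=+0.00 pitch=+0.0°
  b2     pos=(+0.078,+0.055) vel=(+0.000,+0.000) ωy=+0.00 pitch=+34.9°

Key-timestep trajectory:
   step    t(s)  b1.x    b1.z    b1.vx   b1.vz   b2.x    b2.z    b2.vx   b2.vz 
     20  0.1005   +0.000  +0.022  +0.000  +0.000   +0.070  +0.065  +0.044  -0.032
     40  0.2010   +0.000  +0.022  +0.000  +0.000   +0.076  +0.058  +0.073  -0.107
     60  0.3015   +0.000  +0.022  +0.000  +0.000   +0.080  +0.056  -0.019  -0.011


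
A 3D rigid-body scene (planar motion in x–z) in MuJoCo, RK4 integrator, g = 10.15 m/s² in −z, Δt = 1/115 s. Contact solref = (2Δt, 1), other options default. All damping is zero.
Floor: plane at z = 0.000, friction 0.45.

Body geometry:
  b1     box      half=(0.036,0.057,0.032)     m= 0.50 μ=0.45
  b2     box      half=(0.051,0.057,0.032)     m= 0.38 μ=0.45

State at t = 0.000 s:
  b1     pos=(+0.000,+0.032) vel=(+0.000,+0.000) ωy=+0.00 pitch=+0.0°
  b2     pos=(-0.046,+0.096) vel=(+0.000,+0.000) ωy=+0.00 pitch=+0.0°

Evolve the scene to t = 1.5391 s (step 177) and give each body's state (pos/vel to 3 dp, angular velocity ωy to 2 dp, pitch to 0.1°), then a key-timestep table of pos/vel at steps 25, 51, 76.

State at t = 1.5391 s:
  b1     pos=(+0.000,+0.032) vel=(+0.000,+0.000) ωy=+0.00 pitch=+0.0°
  b2     pos=(-0.096,+0.051) vel=(+0.000,+0.000) ωy=+0.00 pitch=-90.0°

Key-timestep trajectory:
   step    t(s)  b1.x    b1.z    b1.vx   b1.vz   b2.x    b2.z    b2.vx   b2.vz 
     25  0.2174   +0.000  +0.032  +0.000  +0.000   -0.081  +0.055  -0.424  -0.094
     51  0.4435   +0.000  +0.032  +0.000  +0.000   -0.120  +0.059  +0.015  -0.001
     76  0.6609   +0.000  +0.032  +0.000  +0.000   -0.091  +0.053  +0.006  +0.039


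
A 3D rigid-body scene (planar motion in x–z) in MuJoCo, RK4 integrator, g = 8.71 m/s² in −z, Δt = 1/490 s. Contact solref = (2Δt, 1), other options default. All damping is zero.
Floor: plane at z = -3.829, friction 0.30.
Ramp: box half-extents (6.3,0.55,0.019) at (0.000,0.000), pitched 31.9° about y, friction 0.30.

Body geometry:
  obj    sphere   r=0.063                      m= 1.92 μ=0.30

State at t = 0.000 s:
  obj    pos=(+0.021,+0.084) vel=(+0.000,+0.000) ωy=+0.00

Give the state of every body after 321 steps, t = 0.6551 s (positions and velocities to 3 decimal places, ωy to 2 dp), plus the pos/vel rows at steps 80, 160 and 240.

State at t = 0.6551 s:
  obj    pos=(+0.620,-0.289) vel=(+1.829,-1.138) ωy=+34.18

Key-timestep trajectory:
   step    t(s)  obj.x    obj.z    obj.vx   obj.vz 
     80  0.1633   +0.058  +0.060  +0.456  -0.284
    160  0.3265   +0.170  -0.009  +0.911  -0.567
    240  0.4898   +0.356  -0.125  +1.367  -0.851


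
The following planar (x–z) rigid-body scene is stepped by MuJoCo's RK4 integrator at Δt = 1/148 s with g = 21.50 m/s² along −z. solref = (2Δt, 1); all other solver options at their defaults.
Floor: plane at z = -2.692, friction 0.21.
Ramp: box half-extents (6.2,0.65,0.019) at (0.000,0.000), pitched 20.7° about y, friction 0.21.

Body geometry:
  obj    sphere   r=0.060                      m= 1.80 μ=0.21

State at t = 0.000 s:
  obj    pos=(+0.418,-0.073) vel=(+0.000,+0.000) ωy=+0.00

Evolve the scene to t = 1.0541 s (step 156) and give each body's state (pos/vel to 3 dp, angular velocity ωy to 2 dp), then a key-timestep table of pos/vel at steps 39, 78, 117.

State at t = 1.0541 s:
  obj    pos=(+3.239,-1.139) vel=(+5.352,-2.022) ωy=+95.34

Key-timestep trajectory:
   step    t(s)  obj.x    obj.z    obj.vx   obj.vz 
     39  0.2635   +0.594  -0.140  +1.338  -0.506
     78  0.5270   +1.123  -0.340  +2.676  -1.011
    117  0.7905   +2.005  -0.673  +4.014  -1.517


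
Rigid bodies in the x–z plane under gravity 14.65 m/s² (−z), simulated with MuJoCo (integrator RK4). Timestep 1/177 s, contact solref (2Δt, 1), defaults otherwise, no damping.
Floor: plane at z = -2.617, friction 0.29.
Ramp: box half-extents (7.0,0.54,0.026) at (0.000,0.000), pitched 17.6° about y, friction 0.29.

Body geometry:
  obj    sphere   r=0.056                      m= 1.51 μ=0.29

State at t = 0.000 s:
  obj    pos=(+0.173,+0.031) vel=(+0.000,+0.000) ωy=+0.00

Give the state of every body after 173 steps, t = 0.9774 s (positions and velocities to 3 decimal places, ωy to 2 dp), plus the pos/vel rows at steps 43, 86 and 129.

State at t = 0.9774 s:
  obj    pos=(+1.614,-0.426) vel=(+2.948,-0.935) ωy=+55.22

Key-timestep trajectory:
   step    t(s)  obj.x    obj.z    obj.vx   obj.vz 
     43  0.2429   +0.262  +0.003  +0.733  -0.232
     86  0.4859   +0.529  -0.082  +1.466  -0.465
    129  0.7288   +0.974  -0.223  +2.198  -0.697


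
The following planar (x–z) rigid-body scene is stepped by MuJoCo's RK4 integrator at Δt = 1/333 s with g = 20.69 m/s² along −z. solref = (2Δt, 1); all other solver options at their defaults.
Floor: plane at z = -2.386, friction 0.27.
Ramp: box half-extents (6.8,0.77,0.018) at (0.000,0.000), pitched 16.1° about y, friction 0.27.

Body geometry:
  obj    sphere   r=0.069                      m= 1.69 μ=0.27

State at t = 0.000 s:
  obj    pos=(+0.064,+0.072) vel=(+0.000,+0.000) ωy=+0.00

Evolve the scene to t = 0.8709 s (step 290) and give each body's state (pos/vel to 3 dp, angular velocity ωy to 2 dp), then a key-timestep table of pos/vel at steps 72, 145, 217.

State at t = 0.8709 s:
  obj    pos=(+1.557,-0.359) vel=(+3.429,-0.990) ωy=+51.72

Key-timestep trajectory:
   step    t(s)  obj.x    obj.z    obj.vx   obj.vz 
     72  0.2162   +0.156  +0.045  +0.852  -0.246
    145  0.4354   +0.437  -0.036  +1.715  -0.495
    217  0.6517   +0.900  -0.169  +2.566  -0.741


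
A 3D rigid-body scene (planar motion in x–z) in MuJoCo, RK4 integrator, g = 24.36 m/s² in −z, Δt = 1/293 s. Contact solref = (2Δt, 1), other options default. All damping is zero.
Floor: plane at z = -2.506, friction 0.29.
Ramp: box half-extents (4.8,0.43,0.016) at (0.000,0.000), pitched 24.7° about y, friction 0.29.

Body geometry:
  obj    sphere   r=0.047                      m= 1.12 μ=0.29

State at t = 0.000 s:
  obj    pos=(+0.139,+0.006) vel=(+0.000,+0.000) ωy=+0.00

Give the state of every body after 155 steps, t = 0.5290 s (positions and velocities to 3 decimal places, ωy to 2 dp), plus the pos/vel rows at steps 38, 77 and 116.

State at t = 0.5290 s:
  obj    pos=(+1.063,-0.420) vel=(+3.494,-1.607) ωy=+81.82

Key-timestep trajectory:
   step    t(s)  obj.x    obj.z    obj.vx   obj.vz 
     38  0.1297   +0.194  -0.020  +0.857  -0.394
     77  0.2628   +0.367  -0.099  +1.736  -0.798
    116  0.3959   +0.657  -0.233  +2.615  -1.203


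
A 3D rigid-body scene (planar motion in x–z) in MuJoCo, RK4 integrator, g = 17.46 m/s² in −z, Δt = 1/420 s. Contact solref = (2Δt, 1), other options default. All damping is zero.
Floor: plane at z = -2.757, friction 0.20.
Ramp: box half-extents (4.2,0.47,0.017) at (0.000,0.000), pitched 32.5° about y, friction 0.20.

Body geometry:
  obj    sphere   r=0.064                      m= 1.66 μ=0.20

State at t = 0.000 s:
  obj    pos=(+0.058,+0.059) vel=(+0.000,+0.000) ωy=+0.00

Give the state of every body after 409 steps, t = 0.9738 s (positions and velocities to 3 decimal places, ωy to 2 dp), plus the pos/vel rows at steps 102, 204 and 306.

State at t = 0.9738 s:
  obj    pos=(+2.738,-1.648) vel=(+5.504,-3.506) ωy=+101.94

Key-timestep trajectory:
   step    t(s)  obj.x    obj.z    obj.vx   obj.vz 
    102  0.2429   +0.225  -0.047  +1.373  -0.875
    204  0.4857   +0.725  -0.366  +2.745  -1.749
    306  0.7286   +1.558  -0.897  +4.118  -2.623


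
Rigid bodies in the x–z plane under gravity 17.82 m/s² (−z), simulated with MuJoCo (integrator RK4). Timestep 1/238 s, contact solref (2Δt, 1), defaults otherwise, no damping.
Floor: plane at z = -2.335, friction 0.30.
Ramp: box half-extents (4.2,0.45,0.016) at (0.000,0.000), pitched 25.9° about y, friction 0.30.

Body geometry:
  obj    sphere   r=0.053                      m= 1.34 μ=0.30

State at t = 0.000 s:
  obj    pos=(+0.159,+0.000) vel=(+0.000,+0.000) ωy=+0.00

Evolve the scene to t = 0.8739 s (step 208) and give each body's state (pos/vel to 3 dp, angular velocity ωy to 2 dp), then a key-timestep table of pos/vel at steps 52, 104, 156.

State at t = 0.8739 s:
  obj    pos=(+2.069,-0.928) vel=(+4.371,-2.122) ωy=+91.66

Key-timestep trajectory:
   step    t(s)  obj.x    obj.z    obj.vx   obj.vz 
     52  0.2185   +0.278  -0.058  +1.093  -0.531
    104  0.4370   +0.636  -0.232  +2.186  -1.061
    156  0.6555   +1.233  -0.522  +3.278  -1.592


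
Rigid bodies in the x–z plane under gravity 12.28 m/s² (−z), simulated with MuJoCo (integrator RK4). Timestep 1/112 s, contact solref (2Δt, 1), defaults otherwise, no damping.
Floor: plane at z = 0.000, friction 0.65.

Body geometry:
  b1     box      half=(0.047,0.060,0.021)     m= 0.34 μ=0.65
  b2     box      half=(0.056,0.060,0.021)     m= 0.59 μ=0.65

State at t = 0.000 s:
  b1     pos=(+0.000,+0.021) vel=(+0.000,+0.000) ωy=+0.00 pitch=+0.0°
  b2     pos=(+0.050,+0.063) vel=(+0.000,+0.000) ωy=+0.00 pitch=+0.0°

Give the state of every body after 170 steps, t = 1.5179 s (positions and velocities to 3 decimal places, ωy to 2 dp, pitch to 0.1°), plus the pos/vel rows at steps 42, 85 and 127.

State at t = 1.5179 s:
  b1     pos=(-0.002,+0.021) vel=(-0.002,+0.000) ωy=+0.00 pitch=+0.0°
  b2     pos=(+0.063,+0.054) vel=(+0.000,-0.001) ωy=-0.04 pitch=+43.0°

Key-timestep trajectory:
   step    t(s)  b1.x    b1.z    b1.vx   b1.vz   b2.x    b2.z    b2.vx   b2.vz 
     42  0.3750   +0.000  +0.021  -0.001  +0.001   +0.063  +0.054  +0.019  +0.001
     85  0.7589   -0.001  +0.021  -0.002  +0.000   +0.063  +0.054  +0.000  -0.001
    127  1.1339   -0.001  +0.021  -0.002  +0.000   +0.063  +0.054  +0.000  -0.001


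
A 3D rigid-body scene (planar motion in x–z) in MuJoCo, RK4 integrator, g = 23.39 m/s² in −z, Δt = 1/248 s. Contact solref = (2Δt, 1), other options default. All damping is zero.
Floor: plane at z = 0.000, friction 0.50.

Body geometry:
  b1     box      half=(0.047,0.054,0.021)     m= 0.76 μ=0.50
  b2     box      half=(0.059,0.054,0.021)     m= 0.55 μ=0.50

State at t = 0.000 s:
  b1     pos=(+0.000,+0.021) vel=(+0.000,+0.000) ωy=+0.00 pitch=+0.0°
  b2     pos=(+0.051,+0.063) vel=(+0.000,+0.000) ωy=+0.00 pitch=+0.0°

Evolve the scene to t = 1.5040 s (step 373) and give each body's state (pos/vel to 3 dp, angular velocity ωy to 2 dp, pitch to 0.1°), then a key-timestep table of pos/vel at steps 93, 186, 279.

State at t = 1.5040 s:
  b1     pos=(-0.001,+0.021) vel=(+0.000,+0.000) ωy=+0.00 pitch=+0.0°
  b2     pos=(+0.065,+0.054) vel=(+0.001,-0.001) ωy=-0.02 pitch=+39.6°

Key-timestep trajectory:
   step    t(s)  b1.x    b1.z    b1.vx   b1.vz   b2.x    b2.z    b2.vx   b2.vz 
     93  0.3750   +0.000  +0.021  +0.000  +0.000   +0.064  +0.055  +0.001  -0.001
    186  0.7500   +0.000  +0.021  +0.000  +0.000   +0.064  +0.054  +0.001  -0.001
    279  1.1250   +0.000  +0.021  +0.000  +0.000   +0.065  +0.054  +0.001  -0.001


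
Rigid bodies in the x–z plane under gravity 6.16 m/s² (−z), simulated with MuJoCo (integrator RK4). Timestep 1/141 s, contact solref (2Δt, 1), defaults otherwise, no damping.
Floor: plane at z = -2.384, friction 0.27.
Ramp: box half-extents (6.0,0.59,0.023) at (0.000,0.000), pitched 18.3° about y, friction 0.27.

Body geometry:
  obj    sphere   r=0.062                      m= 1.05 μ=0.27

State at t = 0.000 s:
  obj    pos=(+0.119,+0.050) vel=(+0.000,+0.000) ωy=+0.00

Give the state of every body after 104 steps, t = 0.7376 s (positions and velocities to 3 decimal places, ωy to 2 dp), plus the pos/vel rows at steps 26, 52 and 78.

State at t = 0.7376 s:
  obj    pos=(+0.476,-0.068) vel=(+0.968,-0.320) ωy=+16.43

Key-timestep trajectory:
   step    t(s)  obj.x    obj.z    obj.vx   obj.vz 
     26  0.1844   +0.141  +0.043  +0.242  -0.080
     52  0.3688   +0.208  +0.021  +0.484  -0.160
     78  0.5532   +0.320  -0.016  +0.726  -0.240


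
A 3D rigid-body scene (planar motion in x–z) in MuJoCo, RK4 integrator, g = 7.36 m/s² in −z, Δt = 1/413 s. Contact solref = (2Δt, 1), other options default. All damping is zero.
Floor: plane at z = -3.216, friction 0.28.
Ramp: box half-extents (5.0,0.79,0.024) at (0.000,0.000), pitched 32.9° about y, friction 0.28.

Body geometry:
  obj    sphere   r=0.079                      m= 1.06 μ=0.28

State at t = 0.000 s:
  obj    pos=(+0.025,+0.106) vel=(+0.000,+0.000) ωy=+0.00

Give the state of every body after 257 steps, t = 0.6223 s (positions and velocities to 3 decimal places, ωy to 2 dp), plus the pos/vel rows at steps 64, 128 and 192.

State at t = 0.6223 s:
  obj    pos=(+0.489,-0.194) vel=(+1.492,-0.965) ωy=+22.49

Key-timestep trajectory:
   step    t(s)  obj.x    obj.z    obj.vx   obj.vz 
     64  0.1550   +0.054  +0.088  +0.372  -0.240
    128  0.3099   +0.140  +0.032  +0.743  -0.481
    192  0.4649   +0.284  -0.061  +1.115  -0.721


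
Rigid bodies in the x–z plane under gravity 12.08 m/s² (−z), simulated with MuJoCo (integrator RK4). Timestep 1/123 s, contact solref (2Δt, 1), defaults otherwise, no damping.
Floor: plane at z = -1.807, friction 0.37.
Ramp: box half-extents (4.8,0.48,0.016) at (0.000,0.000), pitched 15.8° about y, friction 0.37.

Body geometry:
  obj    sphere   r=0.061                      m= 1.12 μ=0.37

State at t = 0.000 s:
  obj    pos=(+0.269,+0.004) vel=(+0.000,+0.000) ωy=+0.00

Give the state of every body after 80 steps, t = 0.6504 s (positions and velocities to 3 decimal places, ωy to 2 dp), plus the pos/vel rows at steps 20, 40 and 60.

State at t = 0.6504 s:
  obj    pos=(+0.747,-0.131) vel=(+1.470,-0.416) ωy=+25.04

Key-timestep trajectory:
   step    t(s)  obj.x    obj.z    obj.vx   obj.vz 
     20  0.1626   +0.299  -0.005  +0.368  -0.104
     40  0.3252   +0.389  -0.030  +0.735  -0.208
     60  0.4878   +0.538  -0.072  +1.103  -0.312


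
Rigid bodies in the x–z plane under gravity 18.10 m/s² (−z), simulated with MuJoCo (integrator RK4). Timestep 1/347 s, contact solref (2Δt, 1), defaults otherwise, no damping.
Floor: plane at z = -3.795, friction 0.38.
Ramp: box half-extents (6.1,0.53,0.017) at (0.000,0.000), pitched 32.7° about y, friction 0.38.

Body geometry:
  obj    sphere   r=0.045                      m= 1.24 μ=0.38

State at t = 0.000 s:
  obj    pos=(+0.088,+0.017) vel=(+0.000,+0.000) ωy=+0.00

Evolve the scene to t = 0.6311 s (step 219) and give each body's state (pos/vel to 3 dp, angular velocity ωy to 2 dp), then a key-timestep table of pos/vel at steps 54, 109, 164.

State at t = 0.6311 s:
  obj    pos=(+1.259,-0.734) vel=(+3.710,-2.381) ωy=+97.94

Key-timestep trajectory:
   step    t(s)  obj.x    obj.z    obj.vx   obj.vz 
     54  0.1556   +0.159  -0.029  +0.915  -0.587
    109  0.3141   +0.378  -0.169  +1.846  -1.185
    164  0.4726   +0.745  -0.404  +2.778  -1.783


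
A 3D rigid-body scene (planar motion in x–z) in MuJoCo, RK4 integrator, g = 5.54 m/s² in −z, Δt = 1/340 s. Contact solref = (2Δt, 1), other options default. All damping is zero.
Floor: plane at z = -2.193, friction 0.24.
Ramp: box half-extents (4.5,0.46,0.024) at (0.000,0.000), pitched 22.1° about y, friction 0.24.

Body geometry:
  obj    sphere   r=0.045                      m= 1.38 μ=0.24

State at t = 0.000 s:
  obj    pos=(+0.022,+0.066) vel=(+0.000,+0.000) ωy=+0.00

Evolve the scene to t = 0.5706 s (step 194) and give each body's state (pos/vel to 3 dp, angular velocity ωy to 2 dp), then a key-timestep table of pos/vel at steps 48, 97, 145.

State at t = 0.5706 s:
  obj    pos=(+0.246,-0.026) vel=(+0.787,-0.320) ωy=+18.87

Key-timestep trajectory:
   step    t(s)  obj.x    obj.z    obj.vx   obj.vz 
     48  0.1412   +0.036  +0.060  +0.195  -0.079
     97  0.2853   +0.078  +0.043  +0.394  -0.160
    145  0.4265   +0.147  +0.015  +0.588  -0.239


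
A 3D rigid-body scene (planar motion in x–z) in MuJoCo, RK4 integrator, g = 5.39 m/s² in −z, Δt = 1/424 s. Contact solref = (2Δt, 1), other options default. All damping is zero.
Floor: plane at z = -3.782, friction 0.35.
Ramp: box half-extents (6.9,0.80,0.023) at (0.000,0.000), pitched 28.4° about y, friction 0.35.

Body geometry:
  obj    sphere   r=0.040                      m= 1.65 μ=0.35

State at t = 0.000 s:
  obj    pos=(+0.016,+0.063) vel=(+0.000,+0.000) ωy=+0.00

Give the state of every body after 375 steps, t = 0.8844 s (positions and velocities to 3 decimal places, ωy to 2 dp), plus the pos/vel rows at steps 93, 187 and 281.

State at t = 0.8844 s:
  obj    pos=(+0.646,-0.278) vel=(+1.425,-0.770) ωy=+40.48

Key-timestep trajectory:
   step    t(s)  obj.x    obj.z    obj.vx   obj.vz 
     93  0.2193   +0.055  +0.042  +0.353  -0.191
    187  0.4410   +0.173  -0.022  +0.710  -0.384
    281  0.6627   +0.370  -0.128  +1.068  -0.577


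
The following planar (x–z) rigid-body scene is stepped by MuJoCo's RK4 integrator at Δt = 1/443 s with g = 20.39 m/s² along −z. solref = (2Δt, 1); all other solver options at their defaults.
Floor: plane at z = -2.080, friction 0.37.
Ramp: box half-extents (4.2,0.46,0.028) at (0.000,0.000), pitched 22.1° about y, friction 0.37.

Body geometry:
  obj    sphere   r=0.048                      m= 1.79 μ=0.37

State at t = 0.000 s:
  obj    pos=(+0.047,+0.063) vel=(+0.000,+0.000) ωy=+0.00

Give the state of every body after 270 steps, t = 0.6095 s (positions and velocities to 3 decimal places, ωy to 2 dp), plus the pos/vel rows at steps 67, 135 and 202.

State at t = 0.6095 s:
  obj    pos=(+0.990,-0.320) vel=(+3.094,-1.256) ωy=+69.57

Key-timestep trajectory:
   step    t(s)  obj.x    obj.z    obj.vx   obj.vz 
     67  0.1512   +0.105  +0.039  +0.768  -0.312
    135  0.3047   +0.283  -0.033  +1.547  -0.628
    202  0.4560   +0.575  -0.151  +2.315  -0.940


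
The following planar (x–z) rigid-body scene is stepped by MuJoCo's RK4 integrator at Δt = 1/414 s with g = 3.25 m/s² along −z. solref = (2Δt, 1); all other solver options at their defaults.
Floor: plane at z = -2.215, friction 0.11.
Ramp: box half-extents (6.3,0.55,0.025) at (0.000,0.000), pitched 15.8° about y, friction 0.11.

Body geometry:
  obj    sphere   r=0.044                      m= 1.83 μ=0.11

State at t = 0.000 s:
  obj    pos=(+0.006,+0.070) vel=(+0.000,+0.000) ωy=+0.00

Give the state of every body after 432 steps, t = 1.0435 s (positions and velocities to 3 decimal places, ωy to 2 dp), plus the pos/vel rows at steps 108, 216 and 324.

State at t = 1.0435 s:
  obj    pos=(+0.337,-0.024) vel=(+0.635,-0.180) ωy=+14.99

Key-timestep trajectory:
   step    t(s)  obj.x    obj.z    obj.vx   obj.vz 
    108  0.2609   +0.027  +0.064  +0.159  -0.045
    216  0.5217   +0.089  +0.047  +0.317  -0.090
    324  0.7826   +0.192  +0.017  +0.476  -0.135


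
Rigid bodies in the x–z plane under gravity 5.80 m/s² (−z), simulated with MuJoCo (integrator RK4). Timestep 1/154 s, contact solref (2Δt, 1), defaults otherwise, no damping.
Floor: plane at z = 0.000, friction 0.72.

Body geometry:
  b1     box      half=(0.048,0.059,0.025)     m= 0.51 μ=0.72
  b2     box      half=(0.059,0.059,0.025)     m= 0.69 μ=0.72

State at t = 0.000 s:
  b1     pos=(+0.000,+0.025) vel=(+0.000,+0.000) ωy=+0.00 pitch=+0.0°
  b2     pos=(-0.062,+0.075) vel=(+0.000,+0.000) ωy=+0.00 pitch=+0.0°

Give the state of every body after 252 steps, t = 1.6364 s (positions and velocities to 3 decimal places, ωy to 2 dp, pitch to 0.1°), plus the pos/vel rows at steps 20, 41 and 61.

State at t = 1.6364 s:
  b1     pos=(+0.001,+0.025) vel=(+0.000,+0.000) ωy=+0.00 pitch=+0.0°
  b2     pos=(-0.075,+0.059) vel=(+0.000,+0.000) ωy=+0.01 pitch=-43.5°

Key-timestep trajectory:
   step    t(s)  b1.x    b1.z    b1.vx   b1.vz   b2.x    b2.z    b2.vx   b2.vz 
     20  0.1299   +0.000  +0.025  +0.000  +0.000   -0.070  +0.069  -0.112  -0.119
     41  0.2662   +0.000  +0.025  +0.000  +0.000   -0.081  +0.061  -0.019  +0.012
     61  0.3961   +0.000  +0.025  +0.005  +0.000   -0.074  +0.059  +0.010  +0.009


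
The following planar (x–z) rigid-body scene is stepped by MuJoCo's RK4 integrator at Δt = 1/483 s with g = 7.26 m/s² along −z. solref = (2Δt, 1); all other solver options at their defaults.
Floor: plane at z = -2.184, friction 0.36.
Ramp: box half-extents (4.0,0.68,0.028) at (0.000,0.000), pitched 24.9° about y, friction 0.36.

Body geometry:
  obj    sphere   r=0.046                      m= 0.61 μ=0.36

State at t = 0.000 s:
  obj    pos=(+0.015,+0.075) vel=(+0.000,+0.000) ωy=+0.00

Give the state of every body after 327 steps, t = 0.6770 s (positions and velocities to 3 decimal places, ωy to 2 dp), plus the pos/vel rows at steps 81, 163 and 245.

State at t = 0.6770 s:
  obj    pos=(+0.469,-0.136) vel=(+1.341,-0.622) ωy=+32.13

Key-timestep trajectory:
   step    t(s)  obj.x    obj.z    obj.vx   obj.vz 
     81  0.1677   +0.043  +0.062  +0.332  -0.154
    163  0.3375   +0.128  +0.022  +0.668  -0.310
    245  0.5072   +0.270  -0.044  +1.005  -0.466


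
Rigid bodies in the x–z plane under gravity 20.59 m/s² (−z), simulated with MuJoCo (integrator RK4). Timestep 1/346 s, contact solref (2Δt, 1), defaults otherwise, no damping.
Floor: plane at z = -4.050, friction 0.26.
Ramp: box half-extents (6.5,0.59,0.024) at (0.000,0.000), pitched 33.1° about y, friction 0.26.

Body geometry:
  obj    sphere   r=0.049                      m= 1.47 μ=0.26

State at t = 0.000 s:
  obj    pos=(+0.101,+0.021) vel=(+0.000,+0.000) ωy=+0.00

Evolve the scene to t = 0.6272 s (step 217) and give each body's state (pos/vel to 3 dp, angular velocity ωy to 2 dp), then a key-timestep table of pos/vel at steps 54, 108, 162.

State at t = 0.6272 s:
  obj    pos=(+1.425,-0.842) vel=(+4.220,-2.751) ωy=+102.77

Key-timestep trajectory:
   step    t(s)  obj.x    obj.z    obj.vx   obj.vz 
     54  0.1561   +0.183  -0.032  +1.050  -0.685
    108  0.3121   +0.429  -0.193  +2.100  -1.369
    162  0.4682   +0.839  -0.460  +3.151  -2.054


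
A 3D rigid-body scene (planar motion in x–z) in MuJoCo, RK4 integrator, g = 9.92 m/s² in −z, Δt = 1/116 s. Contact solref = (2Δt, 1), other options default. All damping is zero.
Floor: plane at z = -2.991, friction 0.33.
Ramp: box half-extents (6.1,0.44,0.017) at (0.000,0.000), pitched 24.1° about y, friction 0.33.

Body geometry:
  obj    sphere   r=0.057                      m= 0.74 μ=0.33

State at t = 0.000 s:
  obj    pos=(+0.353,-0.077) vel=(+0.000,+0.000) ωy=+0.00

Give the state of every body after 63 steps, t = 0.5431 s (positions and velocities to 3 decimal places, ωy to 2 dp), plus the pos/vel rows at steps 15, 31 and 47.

State at t = 0.5431 s:
  obj    pos=(+0.743,-0.251) vel=(+1.435,-0.642) ωy=+27.55

Key-timestep trajectory:
   step    t(s)  obj.x    obj.z    obj.vx   obj.vz 
     15  0.1293   +0.375  -0.087  +0.342  -0.153
     31  0.2672   +0.447  -0.119  +0.706  -0.316
     47  0.4052   +0.570  -0.174  +1.070  -0.479


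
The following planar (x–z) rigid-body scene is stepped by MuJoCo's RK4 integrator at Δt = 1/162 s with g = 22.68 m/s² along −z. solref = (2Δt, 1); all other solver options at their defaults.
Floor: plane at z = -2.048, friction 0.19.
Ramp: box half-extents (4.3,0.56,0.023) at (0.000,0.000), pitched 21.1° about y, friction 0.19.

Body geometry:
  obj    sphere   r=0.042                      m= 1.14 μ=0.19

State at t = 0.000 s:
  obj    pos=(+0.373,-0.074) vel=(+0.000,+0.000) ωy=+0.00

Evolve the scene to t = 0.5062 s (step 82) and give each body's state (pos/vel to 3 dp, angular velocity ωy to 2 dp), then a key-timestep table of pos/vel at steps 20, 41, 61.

State at t = 0.5062 s:
  obj    pos=(+1.070,-0.343) vel=(+2.754,-1.063) ωy=+70.24

Key-timestep trajectory:
   step    t(s)  obj.x    obj.z    obj.vx   obj.vz 
     20  0.1235   +0.414  -0.090  +0.672  -0.259
     41  0.2531   +0.547  -0.142  +1.377  -0.531
     61  0.3765   +0.759  -0.223  +2.049  -0.791


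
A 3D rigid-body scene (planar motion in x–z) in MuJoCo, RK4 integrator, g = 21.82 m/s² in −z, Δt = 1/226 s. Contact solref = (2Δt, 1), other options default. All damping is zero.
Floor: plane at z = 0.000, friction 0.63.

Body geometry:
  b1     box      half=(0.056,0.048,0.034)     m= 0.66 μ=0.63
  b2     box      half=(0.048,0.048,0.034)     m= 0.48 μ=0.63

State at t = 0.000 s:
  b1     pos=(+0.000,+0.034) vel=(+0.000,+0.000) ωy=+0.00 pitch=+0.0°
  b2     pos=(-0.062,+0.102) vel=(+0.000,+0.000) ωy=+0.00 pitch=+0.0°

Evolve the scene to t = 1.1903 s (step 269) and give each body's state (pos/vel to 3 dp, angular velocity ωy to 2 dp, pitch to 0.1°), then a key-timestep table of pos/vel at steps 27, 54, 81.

State at t = 1.1903 s:
  b1     pos=(+0.000,+0.034) vel=(+0.000,+0.000) ωy=+0.00 pitch=+0.0°
  b2     pos=(-0.106,+0.048) vel=(+0.000,+0.000) ωy=+0.00 pitch=-90.0°

Key-timestep trajectory:
   step    t(s)  b1.x    b1.z    b1.vx   b1.vz   b2.x    b2.z    b2.vx   b2.vz 
     27  0.1195   +0.000  +0.034  +0.000  +0.000   -0.079  +0.093  -0.332  -0.291
     54  0.2389   +0.000  +0.034  +0.000  +0.000   -0.120  +0.055  -0.108  +0.045
     81  0.3584   +0.000  +0.034  +0.000  +0.000   -0.103  +0.049  +0.023  +0.075


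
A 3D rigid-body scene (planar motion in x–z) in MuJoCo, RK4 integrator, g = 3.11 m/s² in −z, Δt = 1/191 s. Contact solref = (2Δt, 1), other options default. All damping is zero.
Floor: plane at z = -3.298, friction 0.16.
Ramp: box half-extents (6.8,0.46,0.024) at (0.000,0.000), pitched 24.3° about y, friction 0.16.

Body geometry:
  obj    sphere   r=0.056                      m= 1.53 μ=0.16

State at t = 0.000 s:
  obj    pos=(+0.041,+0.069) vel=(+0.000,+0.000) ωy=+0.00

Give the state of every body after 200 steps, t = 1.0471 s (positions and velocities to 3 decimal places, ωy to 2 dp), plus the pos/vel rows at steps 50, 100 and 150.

State at t = 1.0471 s:
  obj    pos=(+0.498,-0.137) vel=(+0.873,-0.394) ωy=+17.09

Key-timestep trajectory:
   step    t(s)  obj.x    obj.z    obj.vx   obj.vz 
     50  0.2618   +0.070  +0.056  +0.218  -0.099
    100  0.5236   +0.155  +0.018  +0.436  -0.197
    150  0.7853   +0.298  -0.047  +0.654  -0.295


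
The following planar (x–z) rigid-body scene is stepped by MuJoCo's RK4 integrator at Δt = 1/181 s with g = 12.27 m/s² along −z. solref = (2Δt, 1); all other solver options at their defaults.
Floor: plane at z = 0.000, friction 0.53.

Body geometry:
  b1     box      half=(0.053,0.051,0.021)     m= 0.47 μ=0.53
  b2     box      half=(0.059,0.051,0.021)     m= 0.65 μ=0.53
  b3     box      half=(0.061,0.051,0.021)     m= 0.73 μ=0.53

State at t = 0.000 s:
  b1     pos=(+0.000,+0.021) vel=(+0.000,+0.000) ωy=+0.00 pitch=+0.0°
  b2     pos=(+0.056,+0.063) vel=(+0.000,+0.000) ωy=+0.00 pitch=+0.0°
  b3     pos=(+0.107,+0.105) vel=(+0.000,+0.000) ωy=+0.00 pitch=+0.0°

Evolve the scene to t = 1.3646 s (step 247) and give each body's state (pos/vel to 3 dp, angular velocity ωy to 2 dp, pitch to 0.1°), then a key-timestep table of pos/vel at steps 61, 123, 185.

State at t = 1.3646 s:
  b1     pos=(-0.002,+0.021) vel=(-0.001,+0.000) ωy=+0.00 pitch=+0.0°
  b2     pos=(+0.068,+0.055) vel=(+0.000,-0.001) ωy=-0.03 pitch=+41.4°
  b3     pos=(+0.137,+0.055) vel=(+0.000,+0.000) ωy=-0.01 pitch=+38.7°

Key-timestep trajectory:
   step    t(s)  b1.x    b1.z    b1.vx   b1.vz   b2.x    b2.z    b2.vx   b2.vz   b3.x    b3.z    b3.vx   b3.vz 
     61  0.3370   +0.000  +0.021  -0.001  +0.000   +0.069  +0.056  +0.000  -0.001   +0.137  +0.055  +0.000  +0.000
    123  0.6796   -0.001  +0.021  -0.001  +0.000   +0.069  +0.055  +0.000  -0.001   +0.137  +0.055  +0.000  +0.000
    185  1.0221   -0.001  +0.021  -0.001  +0.000   +0.068  +0.055  +0.000  -0.001   +0.137  +0.055  +0.000  +0.000
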